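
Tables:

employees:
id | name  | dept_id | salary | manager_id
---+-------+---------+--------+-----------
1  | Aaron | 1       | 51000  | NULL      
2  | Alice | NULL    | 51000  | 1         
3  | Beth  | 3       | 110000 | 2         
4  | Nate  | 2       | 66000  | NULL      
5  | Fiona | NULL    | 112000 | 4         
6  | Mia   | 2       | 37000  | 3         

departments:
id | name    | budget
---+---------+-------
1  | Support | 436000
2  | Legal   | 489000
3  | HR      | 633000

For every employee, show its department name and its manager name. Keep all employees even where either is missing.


Two LEFT JOINs from the same base table employees: one to departments via dept_id, one to employees itself via manager_id. Both are LEFT so every employee is preserved.
Match against departments:
  - employee 1 (Aaron): dept_id=1 -> matches Support
  - employee 2 (Alice): dept_id=NULL, no match -> kept with NULL
  - employee 3 (Beth): dept_id=3 -> matches HR
  - employee 4 (Nate): dept_id=2 -> matches Legal
  - employee 5 (Fiona): dept_id=NULL, no match -> kept with NULL
  - employee 6 (Mia): dept_id=2 -> matches Legal
Match against employees (self):
  - employee 1 (Aaron): manager_id=NULL -> NULL
  - employee 2 (Alice): manager_id=1 -> Aaron
  - employee 3 (Beth): manager_id=2 -> Alice
  - employee 4 (Nate): manager_id=NULL -> NULL
  - employee 5 (Fiona): manager_id=4 -> Nate
  - employee 6 (Mia): manager_id=3 -> Beth

SQL:
SELECT a.name, b.name AS department, c.name AS manager
FROM employees a
LEFT JOIN departments b ON a.dept_id = b.id
LEFT JOIN employees c ON a.manager_id = c.id

Result:
name  | department | manager
------+------------+--------
Aaron | Support    | NULL   
Alice | NULL       | Aaron  
Beth  | HR         | Alice  
Nate  | Legal      | NULL   
Fiona | NULL       | Nate   
Mia   | Legal      | Beth   


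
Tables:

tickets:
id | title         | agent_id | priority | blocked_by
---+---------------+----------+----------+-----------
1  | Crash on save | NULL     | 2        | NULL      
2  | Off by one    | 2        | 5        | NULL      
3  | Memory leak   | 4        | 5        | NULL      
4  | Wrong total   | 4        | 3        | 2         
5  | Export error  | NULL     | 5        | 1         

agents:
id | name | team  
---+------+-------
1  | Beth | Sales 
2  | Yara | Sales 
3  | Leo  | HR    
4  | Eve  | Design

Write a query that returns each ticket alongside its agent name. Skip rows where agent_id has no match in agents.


INNER JOIN keeps only tickets rows whose agent_id matches an id in agents. Walk through each ticket:
  - ticket 1 (Crash on save): agent_id=NULL, no match -> dropped
  - ticket 2 (Off by one): agent_id=2 -> matches Yara
  - ticket 3 (Memory leak): agent_id=4 -> matches Eve
  - ticket 4 (Wrong total): agent_id=4 -> matches Eve
  - ticket 5 (Export error): agent_id=NULL, no match -> dropped
So 2 of 5 rows are dropped.

SQL:
SELECT a.title, b.name AS agent
FROM tickets a
INNER JOIN agents b ON a.agent_id = b.id

Result:
title       | agent
------------+------
Off by one  | Yara 
Memory leak | Eve  
Wrong total | Eve  


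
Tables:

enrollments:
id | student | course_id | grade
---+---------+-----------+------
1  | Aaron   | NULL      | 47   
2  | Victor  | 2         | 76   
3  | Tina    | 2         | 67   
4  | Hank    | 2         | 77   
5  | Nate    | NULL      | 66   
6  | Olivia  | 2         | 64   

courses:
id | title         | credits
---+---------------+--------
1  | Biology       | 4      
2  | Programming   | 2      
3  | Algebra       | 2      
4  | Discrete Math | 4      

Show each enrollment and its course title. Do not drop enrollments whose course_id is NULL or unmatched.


LEFT JOIN keeps every row from enrollments (the left table); where course_id has no match in courses, the course columns become NULL. Walk through each enrollment:
  - enrollment 1 (Aaron): course_id=NULL, no match -> kept with NULL
  - enrollment 2 (Victor): course_id=2 -> matches Programming
  - enrollment 3 (Tina): course_id=2 -> matches Programming
  - enrollment 4 (Hank): course_id=2 -> matches Programming
  - enrollment 5 (Nate): course_id=NULL, no match -> kept with NULL
  - enrollment 6 (Olivia): course_id=2 -> matches Programming
All 6 rows appear; 2 have NULL course.

SQL:
SELECT a.student, b.title AS course
FROM enrollments a
LEFT JOIN courses b ON a.course_id = b.id

Result:
student | course     
--------+------------
Aaron   | NULL       
Victor  | Programming
Tina    | Programming
Hank    | Programming
Nate    | NULL       
Olivia  | Programming


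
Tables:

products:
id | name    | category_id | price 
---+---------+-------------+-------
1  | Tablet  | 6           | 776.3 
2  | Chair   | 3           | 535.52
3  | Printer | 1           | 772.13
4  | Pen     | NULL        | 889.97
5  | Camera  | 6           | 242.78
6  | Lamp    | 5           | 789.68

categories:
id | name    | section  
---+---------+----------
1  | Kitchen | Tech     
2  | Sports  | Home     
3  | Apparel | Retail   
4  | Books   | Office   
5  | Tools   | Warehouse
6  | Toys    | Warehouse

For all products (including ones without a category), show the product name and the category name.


LEFT JOIN keeps every row from products (the left table); where category_id has no match in categories, the category columns become NULL. Walk through each product:
  - product 1 (Tablet): category_id=6 -> matches Toys
  - product 2 (Chair): category_id=3 -> matches Apparel
  - product 3 (Printer): category_id=1 -> matches Kitchen
  - product 4 (Pen): category_id=NULL, no match -> kept with NULL
  - product 5 (Camera): category_id=6 -> matches Toys
  - product 6 (Lamp): category_id=5 -> matches Tools
All 6 rows appear; 1 has NULL category.

SQL:
SELECT a.name, b.name AS category
FROM products a
LEFT JOIN categories b ON a.category_id = b.id

Result:
name    | category
--------+---------
Tablet  | Toys    
Chair   | Apparel 
Printer | Kitchen 
Pen     | NULL    
Camera  | Toys    
Lamp    | Tools   


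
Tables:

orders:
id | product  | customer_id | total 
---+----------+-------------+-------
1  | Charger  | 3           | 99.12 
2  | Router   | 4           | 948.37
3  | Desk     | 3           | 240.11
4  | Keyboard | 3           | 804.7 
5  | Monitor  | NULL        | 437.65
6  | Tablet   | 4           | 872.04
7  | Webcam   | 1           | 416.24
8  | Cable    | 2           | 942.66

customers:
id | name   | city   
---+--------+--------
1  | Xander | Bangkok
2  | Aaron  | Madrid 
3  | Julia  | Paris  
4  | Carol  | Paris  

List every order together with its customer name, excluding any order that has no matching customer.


INNER JOIN keeps only orders rows whose customer_id matches an id in customers. Walk through each order:
  - order 1 (Charger): customer_id=3 -> matches Julia
  - order 2 (Router): customer_id=4 -> matches Carol
  - order 3 (Desk): customer_id=3 -> matches Julia
  - order 4 (Keyboard): customer_id=3 -> matches Julia
  - order 5 (Monitor): customer_id=NULL, no match -> dropped
  - order 6 (Tablet): customer_id=4 -> matches Carol
  - order 7 (Webcam): customer_id=1 -> matches Xander
  - order 8 (Cable): customer_id=2 -> matches Aaron
So 1 of 8 rows is dropped.

SQL:
SELECT a.product, b.name AS customer
FROM orders a
INNER JOIN customers b ON a.customer_id = b.id

Result:
product  | customer
---------+---------
Charger  | Julia   
Router   | Carol   
Desk     | Julia   
Keyboard | Julia   
Tablet   | Carol   
Webcam   | Xander  
Cable    | Aaron   


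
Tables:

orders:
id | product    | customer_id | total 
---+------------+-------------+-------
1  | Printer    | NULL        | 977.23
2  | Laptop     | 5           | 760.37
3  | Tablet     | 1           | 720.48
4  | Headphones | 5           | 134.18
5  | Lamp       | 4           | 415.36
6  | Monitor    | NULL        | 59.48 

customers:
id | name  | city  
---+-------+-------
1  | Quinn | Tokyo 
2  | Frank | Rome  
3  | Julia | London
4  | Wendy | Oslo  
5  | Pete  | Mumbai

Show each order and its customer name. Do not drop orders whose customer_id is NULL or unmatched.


LEFT JOIN keeps every row from orders (the left table); where customer_id has no match in customers, the customer columns become NULL. Walk through each order:
  - order 1 (Printer): customer_id=NULL, no match -> kept with NULL
  - order 2 (Laptop): customer_id=5 -> matches Pete
  - order 3 (Tablet): customer_id=1 -> matches Quinn
  - order 4 (Headphones): customer_id=5 -> matches Pete
  - order 5 (Lamp): customer_id=4 -> matches Wendy
  - order 6 (Monitor): customer_id=NULL, no match -> kept with NULL
All 6 rows appear; 2 have NULL customer.

SQL:
SELECT a.product, b.name AS customer
FROM orders a
LEFT JOIN customers b ON a.customer_id = b.id

Result:
product    | customer
-----------+---------
Printer    | NULL    
Laptop     | Pete    
Tablet     | Quinn   
Headphones | Pete    
Lamp       | Wendy   
Monitor    | NULL    


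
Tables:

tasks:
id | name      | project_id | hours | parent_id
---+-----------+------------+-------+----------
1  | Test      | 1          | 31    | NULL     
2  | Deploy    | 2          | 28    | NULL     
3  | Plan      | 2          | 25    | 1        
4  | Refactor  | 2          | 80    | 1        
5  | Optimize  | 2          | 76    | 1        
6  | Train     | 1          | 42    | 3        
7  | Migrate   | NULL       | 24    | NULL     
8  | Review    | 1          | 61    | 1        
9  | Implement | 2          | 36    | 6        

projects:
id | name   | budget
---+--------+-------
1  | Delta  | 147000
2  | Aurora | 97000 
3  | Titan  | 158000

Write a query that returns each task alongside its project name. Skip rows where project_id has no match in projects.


INNER JOIN keeps only tasks rows whose project_id matches an id in projects. Walk through each task:
  - task 1 (Test): project_id=1 -> matches Delta
  - task 2 (Deploy): project_id=2 -> matches Aurora
  - task 3 (Plan): project_id=2 -> matches Aurora
  - task 4 (Refactor): project_id=2 -> matches Aurora
  - task 5 (Optimize): project_id=2 -> matches Aurora
  - task 6 (Train): project_id=1 -> matches Delta
  - task 7 (Migrate): project_id=NULL, no match -> dropped
  - task 8 (Review): project_id=1 -> matches Delta
  - task 9 (Implement): project_id=2 -> matches Aurora
So 1 of 9 rows is dropped.

SQL:
SELECT a.name, b.name AS project
FROM tasks a
INNER JOIN projects b ON a.project_id = b.id

Result:
name      | project
----------+--------
Test      | Delta  
Deploy    | Aurora 
Plan      | Aurora 
Refactor  | Aurora 
Optimize  | Aurora 
Train     | Delta  
Review    | Delta  
Implement | Aurora 


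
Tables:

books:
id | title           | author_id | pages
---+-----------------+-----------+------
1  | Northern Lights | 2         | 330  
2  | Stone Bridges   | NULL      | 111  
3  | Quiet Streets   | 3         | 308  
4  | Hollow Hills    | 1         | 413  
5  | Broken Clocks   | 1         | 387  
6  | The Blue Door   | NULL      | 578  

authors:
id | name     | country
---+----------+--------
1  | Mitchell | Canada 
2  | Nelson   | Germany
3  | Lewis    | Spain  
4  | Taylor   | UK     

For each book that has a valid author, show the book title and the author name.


INNER JOIN keeps only books rows whose author_id matches an id in authors. Walk through each book:
  - book 1 (Northern Lights): author_id=2 -> matches Nelson
  - book 2 (Stone Bridges): author_id=NULL, no match -> dropped
  - book 3 (Quiet Streets): author_id=3 -> matches Lewis
  - book 4 (Hollow Hills): author_id=1 -> matches Mitchell
  - book 5 (Broken Clocks): author_id=1 -> matches Mitchell
  - book 6 (The Blue Door): author_id=NULL, no match -> dropped
So 2 of 6 rows are dropped.

SQL:
SELECT a.title, b.name AS author
FROM books a
INNER JOIN authors b ON a.author_id = b.id

Result:
title           | author  
----------------+---------
Northern Lights | Nelson  
Quiet Streets   | Lewis   
Hollow Hills    | Mitchell
Broken Clocks   | Mitchell


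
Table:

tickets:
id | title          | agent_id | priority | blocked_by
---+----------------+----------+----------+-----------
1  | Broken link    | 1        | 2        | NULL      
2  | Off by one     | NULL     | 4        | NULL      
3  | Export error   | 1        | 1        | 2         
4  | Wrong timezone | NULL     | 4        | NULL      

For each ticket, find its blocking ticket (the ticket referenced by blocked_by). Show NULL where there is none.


This is a self-join: tickets is joined to a second copy of itself, matching each row's blocked_by to another row's id. Use LEFT JOIN so rows with blocked_by=NULL are kept.
  - ticket 1 (Broken link): blocked_by=NULL -> NULL
  - ticket 2 (Off by one): blocked_by=NULL -> NULL
  - ticket 3 (Export error): blocked_by=2 -> Off by one
  - ticket 4 (Wrong timezone): blocked_by=NULL -> NULL

SQL:
SELECT a.title AS item, b.title AS blocked_by
FROM tickets a
LEFT JOIN tickets b ON a.blocked_by = b.id

Result:
item           | blocked_by
---------------+-----------
Broken link    | NULL      
Off by one     | NULL      
Export error   | Off by one
Wrong timezone | NULL      


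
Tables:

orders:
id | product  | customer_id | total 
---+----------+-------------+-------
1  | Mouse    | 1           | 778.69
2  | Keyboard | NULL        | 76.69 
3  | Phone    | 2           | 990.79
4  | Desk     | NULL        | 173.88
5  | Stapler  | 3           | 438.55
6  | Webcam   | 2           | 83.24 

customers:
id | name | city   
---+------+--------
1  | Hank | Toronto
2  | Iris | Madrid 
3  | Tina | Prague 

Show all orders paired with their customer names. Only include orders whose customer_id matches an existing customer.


INNER JOIN keeps only orders rows whose customer_id matches an id in customers. Walk through each order:
  - order 1 (Mouse): customer_id=1 -> matches Hank
  - order 2 (Keyboard): customer_id=NULL, no match -> dropped
  - order 3 (Phone): customer_id=2 -> matches Iris
  - order 4 (Desk): customer_id=NULL, no match -> dropped
  - order 5 (Stapler): customer_id=3 -> matches Tina
  - order 6 (Webcam): customer_id=2 -> matches Iris
So 2 of 6 rows are dropped.

SQL:
SELECT a.product, b.name AS customer
FROM orders a
INNER JOIN customers b ON a.customer_id = b.id

Result:
product | customer
--------+---------
Mouse   | Hank    
Phone   | Iris    
Stapler | Tina    
Webcam  | Iris    


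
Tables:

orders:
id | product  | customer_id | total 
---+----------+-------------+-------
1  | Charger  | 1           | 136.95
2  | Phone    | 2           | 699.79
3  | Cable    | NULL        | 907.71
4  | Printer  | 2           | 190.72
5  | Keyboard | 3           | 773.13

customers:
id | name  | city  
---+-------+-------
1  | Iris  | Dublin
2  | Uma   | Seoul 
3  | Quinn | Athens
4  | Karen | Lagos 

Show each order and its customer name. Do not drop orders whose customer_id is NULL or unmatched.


LEFT JOIN keeps every row from orders (the left table); where customer_id has no match in customers, the customer columns become NULL. Walk through each order:
  - order 1 (Charger): customer_id=1 -> matches Iris
  - order 2 (Phone): customer_id=2 -> matches Uma
  - order 3 (Cable): customer_id=NULL, no match -> kept with NULL
  - order 4 (Printer): customer_id=2 -> matches Uma
  - order 5 (Keyboard): customer_id=3 -> matches Quinn
All 5 rows appear; 1 has NULL customer.

SQL:
SELECT a.product, b.name AS customer
FROM orders a
LEFT JOIN customers b ON a.customer_id = b.id

Result:
product  | customer
---------+---------
Charger  | Iris    
Phone    | Uma     
Cable    | NULL    
Printer  | Uma     
Keyboard | Quinn   


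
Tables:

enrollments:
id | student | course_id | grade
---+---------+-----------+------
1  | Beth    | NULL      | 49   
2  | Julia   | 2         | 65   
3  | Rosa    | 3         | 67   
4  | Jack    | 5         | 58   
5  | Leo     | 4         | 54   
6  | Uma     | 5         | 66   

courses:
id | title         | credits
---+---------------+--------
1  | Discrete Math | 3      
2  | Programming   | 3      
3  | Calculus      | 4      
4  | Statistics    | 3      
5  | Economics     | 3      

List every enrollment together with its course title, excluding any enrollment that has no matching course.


INNER JOIN keeps only enrollments rows whose course_id matches an id in courses. Walk through each enrollment:
  - enrollment 1 (Beth): course_id=NULL, no match -> dropped
  - enrollment 2 (Julia): course_id=2 -> matches Programming
  - enrollment 3 (Rosa): course_id=3 -> matches Calculus
  - enrollment 4 (Jack): course_id=5 -> matches Economics
  - enrollment 5 (Leo): course_id=4 -> matches Statistics
  - enrollment 6 (Uma): course_id=5 -> matches Economics
So 1 of 6 rows is dropped.

SQL:
SELECT a.student, b.title AS course
FROM enrollments a
INNER JOIN courses b ON a.course_id = b.id

Result:
student | course     
--------+------------
Julia   | Programming
Rosa    | Calculus   
Jack    | Economics  
Leo     | Statistics 
Uma     | Economics  


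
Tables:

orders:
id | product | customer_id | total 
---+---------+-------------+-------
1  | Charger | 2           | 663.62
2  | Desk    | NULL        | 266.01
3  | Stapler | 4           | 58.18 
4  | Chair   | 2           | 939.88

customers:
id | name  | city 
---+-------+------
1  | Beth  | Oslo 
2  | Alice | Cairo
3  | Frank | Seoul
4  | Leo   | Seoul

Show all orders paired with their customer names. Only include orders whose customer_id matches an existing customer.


INNER JOIN keeps only orders rows whose customer_id matches an id in customers. Walk through each order:
  - order 1 (Charger): customer_id=2 -> matches Alice
  - order 2 (Desk): customer_id=NULL, no match -> dropped
  - order 3 (Stapler): customer_id=4 -> matches Leo
  - order 4 (Chair): customer_id=2 -> matches Alice
So 1 of 4 rows is dropped.

SQL:
SELECT a.product, b.name AS customer
FROM orders a
INNER JOIN customers b ON a.customer_id = b.id

Result:
product | customer
--------+---------
Charger | Alice   
Stapler | Leo     
Chair   | Alice   


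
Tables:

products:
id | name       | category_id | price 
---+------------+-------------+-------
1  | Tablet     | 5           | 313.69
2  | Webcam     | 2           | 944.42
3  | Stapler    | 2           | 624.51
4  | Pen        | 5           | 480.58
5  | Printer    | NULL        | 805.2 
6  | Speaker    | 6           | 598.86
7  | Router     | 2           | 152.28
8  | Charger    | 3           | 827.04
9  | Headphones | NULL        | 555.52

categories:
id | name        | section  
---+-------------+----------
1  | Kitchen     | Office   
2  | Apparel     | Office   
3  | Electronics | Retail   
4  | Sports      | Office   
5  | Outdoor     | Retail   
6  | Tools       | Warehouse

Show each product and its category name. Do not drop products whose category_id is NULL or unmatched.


LEFT JOIN keeps every row from products (the left table); where category_id has no match in categories, the category columns become NULL. Walk through each product:
  - product 1 (Tablet): category_id=5 -> matches Outdoor
  - product 2 (Webcam): category_id=2 -> matches Apparel
  - product 3 (Stapler): category_id=2 -> matches Apparel
  - product 4 (Pen): category_id=5 -> matches Outdoor
  - product 5 (Printer): category_id=NULL, no match -> kept with NULL
  - product 6 (Speaker): category_id=6 -> matches Tools
  - product 7 (Router): category_id=2 -> matches Apparel
  - product 8 (Charger): category_id=3 -> matches Electronics
  - product 9 (Headphones): category_id=NULL, no match -> kept with NULL
All 9 rows appear; 2 have NULL category.

SQL:
SELECT a.name, b.name AS category
FROM products a
LEFT JOIN categories b ON a.category_id = b.id

Result:
name       | category   
-----------+------------
Tablet     | Outdoor    
Webcam     | Apparel    
Stapler    | Apparel    
Pen        | Outdoor    
Printer    | NULL       
Speaker    | Tools      
Router     | Apparel    
Charger    | Electronics
Headphones | NULL       


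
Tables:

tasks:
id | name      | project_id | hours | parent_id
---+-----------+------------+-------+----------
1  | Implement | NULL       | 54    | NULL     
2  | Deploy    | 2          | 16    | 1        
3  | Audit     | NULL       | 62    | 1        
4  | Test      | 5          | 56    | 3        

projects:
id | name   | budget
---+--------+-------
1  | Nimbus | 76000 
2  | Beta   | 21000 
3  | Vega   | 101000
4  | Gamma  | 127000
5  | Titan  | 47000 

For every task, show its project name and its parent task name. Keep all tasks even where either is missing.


Two LEFT JOINs from the same base table tasks: one to projects via project_id, one to tasks itself via parent_id. Both are LEFT so every task is preserved.
Match against projects:
  - task 1 (Implement): project_id=NULL, no match -> kept with NULL
  - task 2 (Deploy): project_id=2 -> matches Beta
  - task 3 (Audit): project_id=NULL, no match -> kept with NULL
  - task 4 (Test): project_id=5 -> matches Titan
Match against tasks (self):
  - task 1 (Implement): parent_id=NULL -> NULL
  - task 2 (Deploy): parent_id=1 -> Implement
  - task 3 (Audit): parent_id=1 -> Implement
  - task 4 (Test): parent_id=3 -> Audit

SQL:
SELECT a.name, b.name AS project, c.name AS parent
FROM tasks a
LEFT JOIN projects b ON a.project_id = b.id
LEFT JOIN tasks c ON a.parent_id = c.id

Result:
name      | project | parent   
----------+---------+----------
Implement | NULL    | NULL     
Deploy    | Beta    | Implement
Audit     | NULL    | Implement
Test      | Titan   | Audit    


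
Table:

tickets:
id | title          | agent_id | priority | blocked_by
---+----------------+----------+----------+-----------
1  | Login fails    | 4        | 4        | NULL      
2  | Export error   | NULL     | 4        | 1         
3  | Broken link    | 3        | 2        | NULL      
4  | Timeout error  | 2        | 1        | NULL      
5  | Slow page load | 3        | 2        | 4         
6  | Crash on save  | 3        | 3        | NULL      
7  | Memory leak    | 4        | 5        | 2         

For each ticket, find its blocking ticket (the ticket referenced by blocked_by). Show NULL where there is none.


This is a self-join: tickets is joined to a second copy of itself, matching each row's blocked_by to another row's id. Use LEFT JOIN so rows with blocked_by=NULL are kept.
  - ticket 1 (Login fails): blocked_by=NULL -> NULL
  - ticket 2 (Export error): blocked_by=1 -> Login fails
  - ticket 3 (Broken link): blocked_by=NULL -> NULL
  - ticket 4 (Timeout error): blocked_by=NULL -> NULL
  - ticket 5 (Slow page load): blocked_by=4 -> Timeout error
  - ticket 6 (Crash on save): blocked_by=NULL -> NULL
  - ticket 7 (Memory leak): blocked_by=2 -> Export error

SQL:
SELECT a.title AS item, b.title AS blocked_by
FROM tickets a
LEFT JOIN tickets b ON a.blocked_by = b.id

Result:
item           | blocked_by   
---------------+--------------
Login fails    | NULL         
Export error   | Login fails  
Broken link    | NULL         
Timeout error  | NULL         
Slow page load | Timeout error
Crash on save  | NULL         
Memory leak    | Export error 


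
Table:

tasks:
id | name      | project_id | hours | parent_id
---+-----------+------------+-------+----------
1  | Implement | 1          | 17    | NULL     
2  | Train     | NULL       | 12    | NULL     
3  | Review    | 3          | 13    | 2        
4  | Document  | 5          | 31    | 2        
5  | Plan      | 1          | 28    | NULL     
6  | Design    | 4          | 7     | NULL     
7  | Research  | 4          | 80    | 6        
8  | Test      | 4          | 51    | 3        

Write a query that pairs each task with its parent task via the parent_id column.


This is a self-join: tasks is joined to a second copy of itself, matching each row's parent_id to another row's id. Use LEFT JOIN so rows with parent_id=NULL are kept.
  - task 1 (Implement): parent_id=NULL -> NULL
  - task 2 (Train): parent_id=NULL -> NULL
  - task 3 (Review): parent_id=2 -> Train
  - task 4 (Document): parent_id=2 -> Train
  - task 5 (Plan): parent_id=NULL -> NULL
  - task 6 (Design): parent_id=NULL -> NULL
  - task 7 (Research): parent_id=6 -> Design
  - task 8 (Test): parent_id=3 -> Review

SQL:
SELECT a.name AS item, b.name AS parent
FROM tasks a
LEFT JOIN tasks b ON a.parent_id = b.id

Result:
item      | parent
----------+-------
Implement | NULL  
Train     | NULL  
Review    | Train 
Document  | Train 
Plan      | NULL  
Design    | NULL  
Research  | Design
Test      | Review


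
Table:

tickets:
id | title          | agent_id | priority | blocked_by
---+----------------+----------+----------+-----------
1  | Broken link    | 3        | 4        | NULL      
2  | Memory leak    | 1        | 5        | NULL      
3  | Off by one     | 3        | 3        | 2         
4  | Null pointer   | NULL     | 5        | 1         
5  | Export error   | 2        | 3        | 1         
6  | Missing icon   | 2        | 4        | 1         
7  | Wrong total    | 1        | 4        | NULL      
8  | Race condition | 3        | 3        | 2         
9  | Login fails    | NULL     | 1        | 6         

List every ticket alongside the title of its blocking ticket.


This is a self-join: tickets is joined to a second copy of itself, matching each row's blocked_by to another row's id. Use LEFT JOIN so rows with blocked_by=NULL are kept.
  - ticket 1 (Broken link): blocked_by=NULL -> NULL
  - ticket 2 (Memory leak): blocked_by=NULL -> NULL
  - ticket 3 (Off by one): blocked_by=2 -> Memory leak
  - ticket 4 (Null pointer): blocked_by=1 -> Broken link
  - ticket 5 (Export error): blocked_by=1 -> Broken link
  - ticket 6 (Missing icon): blocked_by=1 -> Broken link
  - ticket 7 (Wrong total): blocked_by=NULL -> NULL
  - ticket 8 (Race condition): blocked_by=2 -> Memory leak
  - ticket 9 (Login fails): blocked_by=6 -> Missing icon

SQL:
SELECT a.title AS item, b.title AS blocked_by
FROM tickets a
LEFT JOIN tickets b ON a.blocked_by = b.id

Result:
item           | blocked_by  
---------------+-------------
Broken link    | NULL        
Memory leak    | NULL        
Off by one     | Memory leak 
Null pointer   | Broken link 
Export error   | Broken link 
Missing icon   | Broken link 
Wrong total    | NULL        
Race condition | Memory leak 
Login fails    | Missing icon


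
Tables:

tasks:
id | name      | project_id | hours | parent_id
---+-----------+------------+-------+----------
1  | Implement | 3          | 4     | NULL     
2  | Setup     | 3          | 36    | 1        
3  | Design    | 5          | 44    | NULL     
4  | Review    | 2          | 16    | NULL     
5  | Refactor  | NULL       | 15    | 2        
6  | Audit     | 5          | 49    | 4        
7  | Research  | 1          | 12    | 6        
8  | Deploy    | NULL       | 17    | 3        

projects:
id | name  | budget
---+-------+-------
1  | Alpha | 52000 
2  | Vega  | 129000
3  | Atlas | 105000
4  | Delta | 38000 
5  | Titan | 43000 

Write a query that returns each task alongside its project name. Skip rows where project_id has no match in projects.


INNER JOIN keeps only tasks rows whose project_id matches an id in projects. Walk through each task:
  - task 1 (Implement): project_id=3 -> matches Atlas
  - task 2 (Setup): project_id=3 -> matches Atlas
  - task 3 (Design): project_id=5 -> matches Titan
  - task 4 (Review): project_id=2 -> matches Vega
  - task 5 (Refactor): project_id=NULL, no match -> dropped
  - task 6 (Audit): project_id=5 -> matches Titan
  - task 7 (Research): project_id=1 -> matches Alpha
  - task 8 (Deploy): project_id=NULL, no match -> dropped
So 2 of 8 rows are dropped.

SQL:
SELECT a.name, b.name AS project
FROM tasks a
INNER JOIN projects b ON a.project_id = b.id

Result:
name      | project
----------+--------
Implement | Atlas  
Setup     | Atlas  
Design    | Titan  
Review    | Vega   
Audit     | Titan  
Research  | Alpha  


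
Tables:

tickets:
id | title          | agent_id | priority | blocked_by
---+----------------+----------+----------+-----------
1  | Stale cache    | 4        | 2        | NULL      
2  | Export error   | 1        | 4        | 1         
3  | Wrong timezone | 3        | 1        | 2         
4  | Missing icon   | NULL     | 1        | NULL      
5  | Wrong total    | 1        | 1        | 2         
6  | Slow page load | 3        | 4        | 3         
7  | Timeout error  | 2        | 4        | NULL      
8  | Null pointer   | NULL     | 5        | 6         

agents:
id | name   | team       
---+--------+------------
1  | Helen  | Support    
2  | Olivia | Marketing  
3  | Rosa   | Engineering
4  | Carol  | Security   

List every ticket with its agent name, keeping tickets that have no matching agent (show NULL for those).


LEFT JOIN keeps every row from tickets (the left table); where agent_id has no match in agents, the agent columns become NULL. Walk through each ticket:
  - ticket 1 (Stale cache): agent_id=4 -> matches Carol
  - ticket 2 (Export error): agent_id=1 -> matches Helen
  - ticket 3 (Wrong timezone): agent_id=3 -> matches Rosa
  - ticket 4 (Missing icon): agent_id=NULL, no match -> kept with NULL
  - ticket 5 (Wrong total): agent_id=1 -> matches Helen
  - ticket 6 (Slow page load): agent_id=3 -> matches Rosa
  - ticket 7 (Timeout error): agent_id=2 -> matches Olivia
  - ticket 8 (Null pointer): agent_id=NULL, no match -> kept with NULL
All 8 rows appear; 2 have NULL agent.

SQL:
SELECT a.title, b.name AS agent
FROM tickets a
LEFT JOIN agents b ON a.agent_id = b.id

Result:
title          | agent 
---------------+-------
Stale cache    | Carol 
Export error   | Helen 
Wrong timezone | Rosa  
Missing icon   | NULL  
Wrong total    | Helen 
Slow page load | Rosa  
Timeout error  | Olivia
Null pointer   | NULL  


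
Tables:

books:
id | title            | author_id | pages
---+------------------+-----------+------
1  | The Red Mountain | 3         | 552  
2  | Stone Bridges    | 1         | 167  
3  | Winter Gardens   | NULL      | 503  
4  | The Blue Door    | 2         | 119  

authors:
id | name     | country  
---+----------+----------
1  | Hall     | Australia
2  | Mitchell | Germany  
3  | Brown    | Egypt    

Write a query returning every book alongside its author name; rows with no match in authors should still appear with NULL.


LEFT JOIN keeps every row from books (the left table); where author_id has no match in authors, the author columns become NULL. Walk through each book:
  - book 1 (The Red Mountain): author_id=3 -> matches Brown
  - book 2 (Stone Bridges): author_id=1 -> matches Hall
  - book 3 (Winter Gardens): author_id=NULL, no match -> kept with NULL
  - book 4 (The Blue Door): author_id=2 -> matches Mitchell
All 4 rows appear; 1 has NULL author.

SQL:
SELECT a.title, b.name AS author
FROM books a
LEFT JOIN authors b ON a.author_id = b.id

Result:
title            | author  
-----------------+---------
The Red Mountain | Brown   
Stone Bridges    | Hall    
Winter Gardens   | NULL    
The Blue Door    | Mitchell


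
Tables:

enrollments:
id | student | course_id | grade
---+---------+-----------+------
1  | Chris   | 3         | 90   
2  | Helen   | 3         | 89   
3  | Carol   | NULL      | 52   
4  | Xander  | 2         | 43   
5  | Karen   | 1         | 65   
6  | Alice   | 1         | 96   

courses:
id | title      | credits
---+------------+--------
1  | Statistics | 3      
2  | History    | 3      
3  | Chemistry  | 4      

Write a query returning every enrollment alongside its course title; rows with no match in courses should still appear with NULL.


LEFT JOIN keeps every row from enrollments (the left table); where course_id has no match in courses, the course columns become NULL. Walk through each enrollment:
  - enrollment 1 (Chris): course_id=3 -> matches Chemistry
  - enrollment 2 (Helen): course_id=3 -> matches Chemistry
  - enrollment 3 (Carol): course_id=NULL, no match -> kept with NULL
  - enrollment 4 (Xander): course_id=2 -> matches History
  - enrollment 5 (Karen): course_id=1 -> matches Statistics
  - enrollment 6 (Alice): course_id=1 -> matches Statistics
All 6 rows appear; 1 has NULL course.

SQL:
SELECT a.student, b.title AS course
FROM enrollments a
LEFT JOIN courses b ON a.course_id = b.id

Result:
student | course    
--------+-----------
Chris   | Chemistry 
Helen   | Chemistry 
Carol   | NULL      
Xander  | History   
Karen   | Statistics
Alice   | Statistics


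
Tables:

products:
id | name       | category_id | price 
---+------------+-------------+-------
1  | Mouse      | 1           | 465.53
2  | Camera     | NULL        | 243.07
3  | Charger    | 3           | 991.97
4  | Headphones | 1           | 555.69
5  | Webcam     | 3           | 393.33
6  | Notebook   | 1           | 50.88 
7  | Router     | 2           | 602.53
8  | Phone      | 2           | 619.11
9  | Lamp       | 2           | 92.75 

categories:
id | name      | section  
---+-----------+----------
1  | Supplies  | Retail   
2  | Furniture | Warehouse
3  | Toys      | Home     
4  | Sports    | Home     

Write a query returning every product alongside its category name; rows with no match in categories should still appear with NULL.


LEFT JOIN keeps every row from products (the left table); where category_id has no match in categories, the category columns become NULL. Walk through each product:
  - product 1 (Mouse): category_id=1 -> matches Supplies
  - product 2 (Camera): category_id=NULL, no match -> kept with NULL
  - product 3 (Charger): category_id=3 -> matches Toys
  - product 4 (Headphones): category_id=1 -> matches Supplies
  - product 5 (Webcam): category_id=3 -> matches Toys
  - product 6 (Notebook): category_id=1 -> matches Supplies
  - product 7 (Router): category_id=2 -> matches Furniture
  - product 8 (Phone): category_id=2 -> matches Furniture
  - product 9 (Lamp): category_id=2 -> matches Furniture
All 9 rows appear; 1 has NULL category.

SQL:
SELECT a.name, b.name AS category
FROM products a
LEFT JOIN categories b ON a.category_id = b.id

Result:
name       | category 
-----------+----------
Mouse      | Supplies 
Camera     | NULL     
Charger    | Toys     
Headphones | Supplies 
Webcam     | Toys     
Notebook   | Supplies 
Router     | Furniture
Phone      | Furniture
Lamp       | Furniture


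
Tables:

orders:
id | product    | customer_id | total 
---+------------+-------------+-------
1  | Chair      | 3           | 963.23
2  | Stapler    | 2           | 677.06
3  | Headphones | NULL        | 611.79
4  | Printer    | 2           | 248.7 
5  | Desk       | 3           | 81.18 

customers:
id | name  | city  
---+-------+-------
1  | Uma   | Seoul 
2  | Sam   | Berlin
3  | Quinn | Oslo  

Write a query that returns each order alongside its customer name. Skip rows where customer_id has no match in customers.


INNER JOIN keeps only orders rows whose customer_id matches an id in customers. Walk through each order:
  - order 1 (Chair): customer_id=3 -> matches Quinn
  - order 2 (Stapler): customer_id=2 -> matches Sam
  - order 3 (Headphones): customer_id=NULL, no match -> dropped
  - order 4 (Printer): customer_id=2 -> matches Sam
  - order 5 (Desk): customer_id=3 -> matches Quinn
So 1 of 5 rows is dropped.

SQL:
SELECT a.product, b.name AS customer
FROM orders a
INNER JOIN customers b ON a.customer_id = b.id

Result:
product | customer
--------+---------
Chair   | Quinn   
Stapler | Sam     
Printer | Sam     
Desk    | Quinn   


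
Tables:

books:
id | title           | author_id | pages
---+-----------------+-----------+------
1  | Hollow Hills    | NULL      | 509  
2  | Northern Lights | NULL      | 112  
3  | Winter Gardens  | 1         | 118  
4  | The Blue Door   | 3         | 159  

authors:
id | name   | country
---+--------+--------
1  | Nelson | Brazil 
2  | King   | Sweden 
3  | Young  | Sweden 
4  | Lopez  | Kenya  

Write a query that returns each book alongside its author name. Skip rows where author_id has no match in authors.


INNER JOIN keeps only books rows whose author_id matches an id in authors. Walk through each book:
  - book 1 (Hollow Hills): author_id=NULL, no match -> dropped
  - book 2 (Northern Lights): author_id=NULL, no match -> dropped
  - book 3 (Winter Gardens): author_id=1 -> matches Nelson
  - book 4 (The Blue Door): author_id=3 -> matches Young
So 2 of 4 rows are dropped.

SQL:
SELECT a.title, b.name AS author
FROM books a
INNER JOIN authors b ON a.author_id = b.id

Result:
title          | author
---------------+-------
Winter Gardens | Nelson
The Blue Door  | Young 


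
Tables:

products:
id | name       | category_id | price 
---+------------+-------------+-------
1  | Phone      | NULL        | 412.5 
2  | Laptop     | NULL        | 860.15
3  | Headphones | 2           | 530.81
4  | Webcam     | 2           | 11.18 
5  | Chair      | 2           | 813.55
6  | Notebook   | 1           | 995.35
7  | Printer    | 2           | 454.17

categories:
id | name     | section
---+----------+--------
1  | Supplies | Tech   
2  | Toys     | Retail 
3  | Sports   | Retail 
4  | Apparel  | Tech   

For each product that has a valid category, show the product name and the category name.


INNER JOIN keeps only products rows whose category_id matches an id in categories. Walk through each product:
  - product 1 (Phone): category_id=NULL, no match -> dropped
  - product 2 (Laptop): category_id=NULL, no match -> dropped
  - product 3 (Headphones): category_id=2 -> matches Toys
  - product 4 (Webcam): category_id=2 -> matches Toys
  - product 5 (Chair): category_id=2 -> matches Toys
  - product 6 (Notebook): category_id=1 -> matches Supplies
  - product 7 (Printer): category_id=2 -> matches Toys
So 2 of 7 rows are dropped.

SQL:
SELECT a.name, b.name AS category
FROM products a
INNER JOIN categories b ON a.category_id = b.id

Result:
name       | category
-----------+---------
Headphones | Toys    
Webcam     | Toys    
Chair      | Toys    
Notebook   | Supplies
Printer    | Toys    


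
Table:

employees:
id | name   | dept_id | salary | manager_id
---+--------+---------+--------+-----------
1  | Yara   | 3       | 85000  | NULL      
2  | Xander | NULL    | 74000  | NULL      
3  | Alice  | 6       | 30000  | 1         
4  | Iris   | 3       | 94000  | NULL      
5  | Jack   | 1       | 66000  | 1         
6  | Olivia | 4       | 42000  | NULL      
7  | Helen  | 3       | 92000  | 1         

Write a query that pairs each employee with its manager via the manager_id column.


This is a self-join: employees is joined to a second copy of itself, matching each row's manager_id to another row's id. Use LEFT JOIN so rows with manager_id=NULL are kept.
  - employee 1 (Yara): manager_id=NULL -> NULL
  - employee 2 (Xander): manager_id=NULL -> NULL
  - employee 3 (Alice): manager_id=1 -> Yara
  - employee 4 (Iris): manager_id=NULL -> NULL
  - employee 5 (Jack): manager_id=1 -> Yara
  - employee 6 (Olivia): manager_id=NULL -> NULL
  - employee 7 (Helen): manager_id=1 -> Yara

SQL:
SELECT a.name AS item, b.name AS manager
FROM employees a
LEFT JOIN employees b ON a.manager_id = b.id

Result:
item   | manager
-------+--------
Yara   | NULL   
Xander | NULL   
Alice  | Yara   
Iris   | NULL   
Jack   | Yara   
Olivia | NULL   
Helen  | Yara   


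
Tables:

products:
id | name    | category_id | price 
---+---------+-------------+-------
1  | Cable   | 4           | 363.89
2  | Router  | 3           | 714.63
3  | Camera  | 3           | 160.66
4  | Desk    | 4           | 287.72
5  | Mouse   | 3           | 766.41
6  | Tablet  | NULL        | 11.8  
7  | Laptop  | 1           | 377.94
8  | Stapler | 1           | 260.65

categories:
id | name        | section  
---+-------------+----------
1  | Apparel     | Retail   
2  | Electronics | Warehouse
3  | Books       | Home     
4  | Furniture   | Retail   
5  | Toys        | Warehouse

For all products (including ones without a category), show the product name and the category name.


LEFT JOIN keeps every row from products (the left table); where category_id has no match in categories, the category columns become NULL. Walk through each product:
  - product 1 (Cable): category_id=4 -> matches Furniture
  - product 2 (Router): category_id=3 -> matches Books
  - product 3 (Camera): category_id=3 -> matches Books
  - product 4 (Desk): category_id=4 -> matches Furniture
  - product 5 (Mouse): category_id=3 -> matches Books
  - product 6 (Tablet): category_id=NULL, no match -> kept with NULL
  - product 7 (Laptop): category_id=1 -> matches Apparel
  - product 8 (Stapler): category_id=1 -> matches Apparel
All 8 rows appear; 1 has NULL category.

SQL:
SELECT a.name, b.name AS category
FROM products a
LEFT JOIN categories b ON a.category_id = b.id

Result:
name    | category 
--------+----------
Cable   | Furniture
Router  | Books    
Camera  | Books    
Desk    | Furniture
Mouse   | Books    
Tablet  | NULL     
Laptop  | Apparel  
Stapler | Apparel  
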